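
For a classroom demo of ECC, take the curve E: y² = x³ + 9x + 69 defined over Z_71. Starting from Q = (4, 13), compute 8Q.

Repeated addition: build up to 8Q.
2Q: tangent at (4, 13): λ = (3·4² + 9)/(2·13) ≡ 57/26. 26⁻¹ ≡ 41 (mod 71) since 26·41 = 1066 ≡ 1, so λ ≡ 57·41 ≡ 65.
  x = λ² - 4 - 4 = 4225 - 8 ≡ 28; y = λ·(4 - 28) - 13 ≡ 60. → (28, 60)
3Q: (28, 60) + (4, 13). λ = (13 - 60)/(4 - 28) ≡ 24/47 mod 71. 47⁻¹ ≡ 68 (mod 71), so λ ≡ 70.
  x = λ² - 28 - 4 = 4900 - 32 ≡ 40; y = λ·(28 - 40) - 60 ≡ 23. → (40, 23)
4Q: (40, 23) + (4, 13). λ = (13 - 23)/(4 - 40) ≡ 61/35 mod 71. 35⁻¹ ≡ 69 (mod 71), so λ ≡ 20.
  x = λ² - 40 - 4 = 400 - 44 ≡ 1; y = λ·(40 - 1) - 23 ≡ 47. → (1, 47)
5Q: (1, 47) + (4, 13). λ = (13 - 47)/(4 - 1) ≡ 37/3 mod 71. 3⁻¹ ≡ 24 (mod 71), so λ ≡ 36.
  x = λ² - 1 - 4 = 1296 - 5 ≡ 13; y = λ·(1 - 13) - 47 ≡ 18. → (13, 18)
6Q: (13, 18) + (4, 13). λ = (13 - 18)/(4 - 13) ≡ 66/62 mod 71. 62⁻¹ ≡ 63 (mod 71), so λ ≡ 40.
  x = λ² - 13 - 4 = 1600 - 17 ≡ 21; y = λ·(13 - 21) - 18 ≡ 17. → (21, 17)
7Q: (21, 17) + (4, 13). λ = (13 - 17)/(4 - 21) ≡ 67/54 mod 71. 54⁻¹ ≡ 25 (mod 71), so λ ≡ 42.
  x = λ² - 21 - 4 = 1764 - 25 ≡ 35; y = λ·(21 - 35) - 17 ≡ 34. → (35, 34)
8Q: (35, 34) + (4, 13). λ = (13 - 34)/(4 - 35) ≡ 50/40 mod 71. 40⁻¹ ≡ 16 (mod 71), so λ ≡ 19.
  x = λ² - 35 - 4 = 361 - 39 ≡ 38; y = λ·(35 - 38) - 34 ≡ 51. → (38, 51)

(38, 51)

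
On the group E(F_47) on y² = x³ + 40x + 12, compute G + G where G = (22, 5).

(27, 1)

tangent at (22, 5): λ = (3·22² + 40)/(2·5) ≡ 35/10. 10⁻¹ ≡ 33 (mod 47), so λ ≡ 35·33 ≡ 27.
  x = λ² - 22 - 22 = 729 - 44 ≡ 27; y = λ·(22 - 27) - 5 ≡ 1. → (27, 1)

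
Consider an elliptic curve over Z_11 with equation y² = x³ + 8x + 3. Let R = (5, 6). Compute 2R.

tangent at (5, 6): λ = (3·5² + 8)/(2·6) ≡ 6/1. 1⁻¹ ≡ 1 (mod 11), so λ ≡ 6·1 ≡ 6.
  x = λ² - 5 - 5 = 36 - 10 ≡ 4; y = λ·(5 - 4) - 6 ≡ 0. → (4, 0)

(4, 0)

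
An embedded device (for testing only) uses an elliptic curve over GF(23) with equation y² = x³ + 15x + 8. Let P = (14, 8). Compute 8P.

(11, 20)

Repeated addition: build up to 8P.
2P: tangent at (14, 8): λ = (3·14² + 15)/(2·8) ≡ 5/16. 16⁻¹ ≡ 13 (mod 23), so λ ≡ 5·13 ≡ 19.
  x = λ² - 14 - 14 = 361 - 28 ≡ 11; y = λ·(14 - 11) - 8 ≡ 3. → (11, 3)
3P: (11, 3) + (14, 8). λ = (8 - 3)/(14 - 11) ≡ 5/3 mod 23. 3⁻¹ ≡ 8 (mod 23), so λ ≡ 17.
  x = λ² - 11 - 14 = 289 - 25 ≡ 11; y = λ·(11 - 11) - 3 ≡ 20. → (11, 20)
4P: (11, 20) + (14, 8). λ = (8 - 20)/(14 - 11) ≡ 11/3 mod 23. 3⁻¹ ≡ 8 (mod 23) since 3·8 = 24 ≡ 1, so λ ≡ 19.
  x = λ² - 11 - 14 = 361 - 25 ≡ 14; y = λ·(11 - 14) - 20 ≡ 15. → (14, 15)
5P: (14, 15) + (14, 8): same x and y₁ ≡ -y₂, so the sum is 𝒪.
6P: 𝒪 + (14, 8) = (14, 8) (identity).
7P: tangent at (14, 8): λ = (3·14² + 15)/(2·8) ≡ 5/16. 16⁻¹ ≡ 13 (mod 23), so λ ≡ 5·13 ≡ 19.
  x = λ² - 14 - 14 = 361 - 28 ≡ 11; y = λ·(14 - 11) - 8 ≡ 3. → (11, 3)
8P: (11, 3) + (14, 8). λ = (8 - 3)/(14 - 11) ≡ 5/3 mod 23. 3⁻¹ ≡ 8 (mod 23), so λ ≡ 17.
  x = λ² - 11 - 14 = 289 - 25 ≡ 11; y = λ·(11 - 11) - 3 ≡ 20. → (11, 20)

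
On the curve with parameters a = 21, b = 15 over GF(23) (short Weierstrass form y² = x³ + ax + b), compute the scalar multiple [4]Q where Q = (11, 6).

Double-and-add on 4 = (100)₂. Start with Q = (11, 6) for the leading 1-bit.
double: tangent at (11, 6): λ = (3·11² + 21)/(2·6) ≡ 16/12. 12⁻¹ ≡ 2 (mod 23), so λ ≡ 16·2 ≡ 9.
  x = λ² - 11 - 11 = 81 - 22 ≡ 13; y = λ·(11 - 13) - 6 ≡ 22. → (13, 22)
double: tangent at (13, 22): λ = (3·13² + 21)/(2·22) ≡ 22/21. 21⁻¹ ≡ 11 (mod 23), so λ ≡ 22·11 ≡ 12.
  x = λ² - 13 - 13 = 144 - 26 ≡ 3; y = λ·(13 - 3) - 22 ≡ 6. → (3, 6)

(3, 6)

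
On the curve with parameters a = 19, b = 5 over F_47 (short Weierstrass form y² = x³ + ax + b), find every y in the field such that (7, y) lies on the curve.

none

x³ + 19x + 5 = 481 ≡ 11 (mod 47).
11 is a non-residue mod 47; no y exists.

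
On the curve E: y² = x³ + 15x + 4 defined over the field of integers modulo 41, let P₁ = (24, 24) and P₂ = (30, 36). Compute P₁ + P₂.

(24, 24) + (30, 36). λ = (36 - 24)/(30 - 24) ≡ 12/6 mod 41. 6⁻¹ ≡ 7 (mod 41), so λ ≡ 2.
  x = λ² - 24 - 30 = 4 - 54 ≡ 32; y = λ·(24 - 32) - 24 ≡ 1. → (32, 1)

(32, 1)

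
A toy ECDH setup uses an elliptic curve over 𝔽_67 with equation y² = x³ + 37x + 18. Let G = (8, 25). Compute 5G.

Repeated addition: build up to 5G.
2G: tangent at (8, 25): λ = (3·8² + 37)/(2·25) ≡ 28/50. 50⁻¹ ≡ 63 (mod 67), so λ ≡ 28·63 ≡ 22.
  x = λ² - 8 - 8 = 484 - 16 ≡ 66; y = λ·(8 - 66) - 25 ≡ 39. → (66, 39)
3G: (66, 39) + (8, 25). λ = (25 - 39)/(8 - 66) ≡ 53/9 mod 67. 9⁻¹ ≡ 15 (mod 67), so λ ≡ 58.
  x = λ² - 66 - 8 = 3364 - 74 ≡ 7; y = λ·(66 - 7) - 39 ≡ 33. → (7, 33)
4G: (7, 33) + (8, 25). λ = (25 - 33)/(8 - 7) ≡ 59/1 mod 67. 1⁻¹ ≡ 1 (mod 67), so λ ≡ 59.
  x = λ² - 7 - 8 = 3481 - 15 ≡ 49; y = λ·(7 - 49) - 33 ≡ 35. → (49, 35)
5G: (49, 35) + (8, 25). λ = (25 - 35)/(8 - 49) ≡ 57/26 mod 67. 26⁻¹ ≡ 49 (mod 67) since 26·49 = 1274 ≡ 1, so λ ≡ 46.
  x = λ² - 49 - 8 = 2116 - 57 ≡ 49; y = λ·(49 - 49) - 35 ≡ 32. → (49, 32)

(49, 32)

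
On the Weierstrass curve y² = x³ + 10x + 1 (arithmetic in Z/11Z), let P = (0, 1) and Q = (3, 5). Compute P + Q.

(0, 1) + (3, 5). λ = (5 - 1)/(3 - 0) ≡ 4/3 mod 11. 3⁻¹ ≡ 4 (mod 11), so λ ≡ 5.
  x = λ² - 0 - 3 = 25 - 3 ≡ 0; y = λ·(0 - 0) - 1 ≡ 10. → (0, 10)

(0, 10)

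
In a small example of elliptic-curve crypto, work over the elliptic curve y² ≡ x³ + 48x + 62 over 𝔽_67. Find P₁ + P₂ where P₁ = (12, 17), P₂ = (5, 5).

(12, 17) + (5, 5). λ = (5 - 17)/(5 - 12) ≡ 55/60 mod 67. 60⁻¹ ≡ 19 (mod 67) since 60·19 = 1140 ≡ 1, so λ ≡ 40.
  x = λ² - 12 - 5 = 1600 - 17 ≡ 42; y = λ·(12 - 42) - 17 ≡ 56. → (42, 56)

(42, 56)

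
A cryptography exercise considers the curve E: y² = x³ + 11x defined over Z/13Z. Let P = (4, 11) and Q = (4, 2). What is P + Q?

The two points share x = 4 and their y-coordinates satisfy 11 + 2 ≡ 0 (mod 13), so they are inverses. Their sum is ∞.

O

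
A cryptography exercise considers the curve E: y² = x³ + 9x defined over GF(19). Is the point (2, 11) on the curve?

y² = 11² ≡ 7; x³ + 9x + 0 = 26 ≡ 7 (mod 19). 7 = 7.

yes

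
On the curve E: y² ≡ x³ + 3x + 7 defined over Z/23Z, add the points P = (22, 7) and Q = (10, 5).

(22, 7) + (10, 5). λ = (5 - 7)/(10 - 22) ≡ 21/11 mod 23. 11⁻¹ ≡ 21 (mod 23) since 11·21 = 231 ≡ 1, so λ ≡ 4.
  x = λ² - 22 - 10 = 16 - 32 ≡ 7; y = λ·(22 - 7) - 7 ≡ 7. → (7, 7)

(7, 7)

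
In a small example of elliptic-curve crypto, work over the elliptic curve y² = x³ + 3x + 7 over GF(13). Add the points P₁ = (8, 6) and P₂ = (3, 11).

(3, 2)

(8, 6) + (3, 11). λ = (11 - 6)/(3 - 8) ≡ 5/8 mod 13. 8⁻¹ ≡ 5 (mod 13), so λ ≡ 12.
  x = λ² - 8 - 3 = 144 - 11 ≡ 3; y = λ·(8 - 3) - 6 ≡ 2. → (3, 2)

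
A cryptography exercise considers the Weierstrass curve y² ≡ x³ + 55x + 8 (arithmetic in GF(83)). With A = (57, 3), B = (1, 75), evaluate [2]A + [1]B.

(80, 56)

First 2A:
Repeated addition: build up to 2A.
2A: tangent at (57, 3): λ = (3·57² + 55)/(2·3) ≡ 8/6. 6⁻¹ ≡ 14 (mod 83), so λ ≡ 8·14 ≡ 29.
  x = λ² - 57 - 57 = 841 - 114 ≡ 63; y = λ·(57 - 63) - 3 ≡ 72. → (63, 72)
2A = (63, 72).
Finally 2A + B:
(63, 72) + (1, 75). λ = (75 - 72)/(1 - 63) ≡ 3/21 mod 83. 21⁻¹ ≡ 4 (mod 83), so λ ≡ 12.
  x = λ² - 63 - 1 = 144 - 64 ≡ 80; y = λ·(63 - 80) - 72 ≡ 56. → (80, 56)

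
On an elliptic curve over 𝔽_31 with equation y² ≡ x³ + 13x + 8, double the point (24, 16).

tangent at (24, 16): λ = (3·24² + 13)/(2·16) ≡ 5/1. 1⁻¹ ≡ 1 (mod 31) since 1·1 = 1 ≡ 1, so λ ≡ 5·1 ≡ 5.
  x = λ² - 24 - 24 = 25 - 48 ≡ 8; y = λ·(24 - 8) - 16 ≡ 2. → (8, 2)

(8, 2)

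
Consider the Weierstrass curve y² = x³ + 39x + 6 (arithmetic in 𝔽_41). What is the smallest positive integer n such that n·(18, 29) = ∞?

2P: tangent at (18, 29): λ = (3·18² + 39)/(2·29) ≡ 27/17. 17⁻¹ ≡ 29 (mod 41) since 17·29 = 493 ≡ 1, so λ ≡ 27·29 ≡ 4.
  x = λ² - 18 - 18 = 16 - 36 ≡ 21; y = λ·(18 - 21) - 29 ≡ 0. → (21, 0)
3P: (21, 0) + (18, 29). λ = (29 - 0)/(18 - 21) ≡ 29/38 mod 41. 38⁻¹ ≡ 27 (mod 41), so λ ≡ 4.
  x = λ² - 21 - 18 = 16 - 39 ≡ 18; y = λ·(21 - 18) - 0 ≡ 12. → (18, 12)
4P: (18, 12) + (18, 29): same x and y₁ ≡ -y₂, so the sum is ∞.
4P = ∞, so the order is 4.

4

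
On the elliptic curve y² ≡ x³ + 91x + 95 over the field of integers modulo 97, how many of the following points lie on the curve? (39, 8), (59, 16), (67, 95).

1

(39, 8): 8² ≡ 64, rhs ≡ 10 → off.
(59, 16): 16² ≡ 62, rhs ≡ 62 → on.
(67, 95): 95² ≡ 4, rhs ≡ 47 → off.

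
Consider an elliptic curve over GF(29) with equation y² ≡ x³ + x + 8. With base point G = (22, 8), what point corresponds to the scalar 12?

Double-and-add on 12 = (1100)₂. Start with G = (22, 8) for the leading 1-bit.
double: tangent at (22, 8): λ = (3·22² + 1)/(2·8) ≡ 3/16. 16⁻¹ ≡ 20 (mod 29) since 16·20 = 320 ≡ 1, so λ ≡ 3·20 ≡ 2.
  x = λ² - 22 - 22 = 4 - 44 ≡ 18; y = λ·(22 - 18) - 8 ≡ 0. → (18, 0)
add G: (18, 0) + (22, 8). λ = (8 - 0)/(22 - 18) ≡ 8/4 mod 29. 4⁻¹ ≡ 22 (mod 29) since 4·22 = 88 ≡ 1, so λ ≡ 2.
  x = λ² - 18 - 22 = 4 - 40 ≡ 22; y = λ·(18 - 22) - 0 ≡ 21. → (22, 21)
double: tangent at (22, 21): λ = (3·22² + 1)/(2·21) ≡ 3/13. 13⁻¹ ≡ 9 (mod 29), so λ ≡ 3·9 ≡ 27.
  x = λ² - 22 - 22 = 729 - 44 ≡ 18; y = λ·(22 - 18) - 21 ≡ 0. → (18, 0)
double: (18, 0) + (18, 0): same x and y₁ ≡ -y₂, so the sum is 𝒪.

O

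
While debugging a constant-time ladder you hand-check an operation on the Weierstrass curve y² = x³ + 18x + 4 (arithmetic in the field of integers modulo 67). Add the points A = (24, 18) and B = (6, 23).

(24, 18) + (6, 23). λ = (23 - 18)/(6 - 24) ≡ 5/49 mod 67. 49⁻¹ ≡ 26 (mod 67) since 49·26 = 1274 ≡ 1, so λ ≡ 63.
  x = λ² - 24 - 6 = 3969 - 30 ≡ 53; y = λ·(24 - 53) - 18 ≡ 31. → (53, 31)

(53, 31)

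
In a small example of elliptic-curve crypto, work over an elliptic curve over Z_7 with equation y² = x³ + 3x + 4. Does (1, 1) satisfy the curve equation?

yes

y² = 1² ≡ 1; x³ + 3x + 4 = 8 ≡ 1 (mod 7). 1 = 1.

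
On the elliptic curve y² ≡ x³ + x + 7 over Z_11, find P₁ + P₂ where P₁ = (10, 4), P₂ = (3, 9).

(10, 4) + (3, 9). λ = (9 - 4)/(3 - 10) ≡ 5/4 mod 11. 4⁻¹ ≡ 3 (mod 11), so λ ≡ 4.
  x = λ² - 10 - 3 = 16 - 13 ≡ 3; y = λ·(10 - 3) - 4 ≡ 2. → (3, 2)

(3, 2)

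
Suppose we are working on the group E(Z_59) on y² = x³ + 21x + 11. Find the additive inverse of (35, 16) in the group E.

-(35, 16) = (35, -16 mod 59) = (35, 43).

(35, 43)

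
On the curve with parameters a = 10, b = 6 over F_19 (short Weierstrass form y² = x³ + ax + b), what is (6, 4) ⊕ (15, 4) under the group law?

(17, 15)

(6, 4) + (15, 4). λ = (4 - 4)/(15 - 6) ≡ 0/9 mod 19. 9⁻¹ ≡ 17 (mod 19) since 9·17 = 153 ≡ 1, so λ ≡ 0.
  x = λ² - 6 - 15 = 0 - 21 ≡ 17; y = λ·(6 - 17) - 4 ≡ 15. → (17, 15)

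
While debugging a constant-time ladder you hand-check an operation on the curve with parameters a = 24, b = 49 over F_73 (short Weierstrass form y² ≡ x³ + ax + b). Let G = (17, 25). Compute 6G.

Double-and-add on 6 = (110)₂. Start with G = (17, 25) for the leading 1-bit.
double: tangent at (17, 25): λ = (3·17² + 24)/(2·25) ≡ 15/50. 50⁻¹ ≡ 19 (mod 73) since 50·19 = 950 ≡ 1, so λ ≡ 15·19 ≡ 66.
  x = λ² - 17 - 17 = 4356 - 34 ≡ 15; y = λ·(17 - 15) - 25 ≡ 34. → (15, 34)
add G: (15, 34) + (17, 25). λ = (25 - 34)/(17 - 15) ≡ 64/2 mod 73. 2⁻¹ ≡ 37 (mod 73) since 2·37 = 74 ≡ 1, so λ ≡ 32.
  x = λ² - 15 - 17 = 1024 - 32 ≡ 43; y = λ·(15 - 43) - 34 ≡ 19. → (43, 19)
double: tangent at (43, 19): λ = (3·43² + 24)/(2·19) ≡ 23/38. 38⁻¹ ≡ 25 (mod 73), so λ ≡ 23·25 ≡ 64.
  x = λ² - 43 - 43 = 4096 - 86 ≡ 68; y = λ·(43 - 68) - 19 ≡ 60. → (68, 60)

(68, 60)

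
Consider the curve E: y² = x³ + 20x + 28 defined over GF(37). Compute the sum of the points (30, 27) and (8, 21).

(30, 27) + (8, 21). λ = (21 - 27)/(8 - 30) ≡ 31/15 mod 37. 15⁻¹ ≡ 5 (mod 37) since 15·5 = 75 ≡ 1, so λ ≡ 7.
  x = λ² - 30 - 8 = 49 - 38 ≡ 11; y = λ·(30 - 11) - 27 ≡ 32. → (11, 32)

(11, 32)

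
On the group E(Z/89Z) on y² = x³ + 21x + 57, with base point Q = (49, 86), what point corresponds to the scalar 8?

Repeated addition: build up to 8Q.
2Q: tangent at (49, 86): λ = (3·49² + 21)/(2·86) ≡ 15/83. 83⁻¹ ≡ 74 (mod 89) since 83·74 = 6142 ≡ 1, so λ ≡ 15·74 ≡ 42.
  x = λ² - 49 - 49 = 1764 - 98 ≡ 64; y = λ·(49 - 64) - 86 ≡ 85. → (64, 85)
3Q: (64, 85) + (49, 86). λ = (86 - 85)/(49 - 64) ≡ 1/74 mod 89. 74⁻¹ ≡ 83 (mod 89), so λ ≡ 83.
  x = λ² - 64 - 49 = 6889 - 113 ≡ 12; y = λ·(64 - 12) - 85 ≡ 48. → (12, 48)
4Q: (12, 48) + (49, 86). λ = (86 - 48)/(49 - 12) ≡ 38/37 mod 89. 37⁻¹ ≡ 77 (mod 89), so λ ≡ 78.
  x = λ² - 12 - 49 = 6084 - 61 ≡ 60; y = λ·(12 - 60) - 48 ≡ 35. → (60, 35)
5Q: (60, 35) + (49, 86). λ = (86 - 35)/(49 - 60) ≡ 51/78 mod 89. 78⁻¹ ≡ 8 (mod 89) since 78·8 = 624 ≡ 1, so λ ≡ 52.
  x = λ² - 60 - 49 = 2704 - 109 ≡ 14; y = λ·(60 - 14) - 35 ≡ 43. → (14, 43)
6Q: (14, 43) + (49, 86). λ = (86 - 43)/(49 - 14) ≡ 43/35 mod 89. 35⁻¹ ≡ 28 (mod 89), so λ ≡ 47.
  x = λ² - 14 - 49 = 2209 - 63 ≡ 10; y = λ·(14 - 10) - 43 ≡ 56. → (10, 56)
7Q: (10, 56) + (49, 86). λ = (86 - 56)/(49 - 10) ≡ 30/39 mod 89. 39⁻¹ ≡ 16 (mod 89) since 39·16 = 624 ≡ 1, so λ ≡ 35.
  x = λ² - 10 - 49 = 1225 - 59 ≡ 9; y = λ·(10 - 9) - 56 ≡ 68. → (9, 68)
8Q: (9, 68) + (49, 86). λ = (86 - 68)/(49 - 9) ≡ 18/40 mod 89. 40⁻¹ ≡ 69 (mod 89) since 40·69 = 2760 ≡ 1, so λ ≡ 85.
  x = λ² - 9 - 49 = 7225 - 58 ≡ 47; y = λ·(9 - 47) - 68 ≡ 84. → (47, 84)

(47, 84)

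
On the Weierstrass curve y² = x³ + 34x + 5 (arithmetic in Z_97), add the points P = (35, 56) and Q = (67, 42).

(13, 92)

(35, 56) + (67, 42). λ = (42 - 56)/(67 - 35) ≡ 83/32 mod 97. 32⁻¹ ≡ 94 (mod 97) since 32·94 = 3008 ≡ 1, so λ ≡ 42.
  x = λ² - 35 - 67 = 1764 - 102 ≡ 13; y = λ·(35 - 13) - 56 ≡ 92. → (13, 92)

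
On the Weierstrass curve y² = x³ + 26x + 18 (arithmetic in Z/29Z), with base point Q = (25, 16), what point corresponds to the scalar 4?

Repeated addition: build up to 4Q.
2Q: tangent at (25, 16): λ = (3·25² + 26)/(2·16) ≡ 16/3. 3⁻¹ ≡ 10 (mod 29) since 3·10 = 30 ≡ 1, so λ ≡ 16·10 ≡ 15.
  x = λ² - 25 - 25 = 225 - 50 ≡ 1; y = λ·(25 - 1) - 16 ≡ 25. → (1, 25)
3Q: (1, 25) + (25, 16). λ = (16 - 25)/(25 - 1) ≡ 20/24 mod 29. 24⁻¹ ≡ 23 (mod 29), so λ ≡ 25.
  x = λ² - 1 - 25 = 625 - 26 ≡ 19; y = λ·(1 - 19) - 25 ≡ 18. → (19, 18)
4Q: (19, 18) + (25, 16). λ = (16 - 18)/(25 - 19) ≡ 27/6 mod 29. 6⁻¹ ≡ 5 (mod 29), so λ ≡ 19.
  x = λ² - 19 - 25 = 361 - 44 ≡ 27; y = λ·(19 - 27) - 18 ≡ 4. → (27, 4)

(27, 4)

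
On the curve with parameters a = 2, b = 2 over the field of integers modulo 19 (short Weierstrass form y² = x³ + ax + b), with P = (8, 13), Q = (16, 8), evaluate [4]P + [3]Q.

(17, 16)

First 4P:
Double-and-add on 4 = (100)₂. Start with P = (8, 13) for the leading 1-bit.
double: tangent at (8, 13): λ = (3·8² + 2)/(2·13) ≡ 4/7. 7⁻¹ ≡ 11 (mod 19), so λ ≡ 4·11 ≡ 6.
  x = λ² - 8 - 8 = 36 - 16 ≡ 1; y = λ·(8 - 1) - 13 ≡ 10. → (1, 10)
double: tangent at (1, 10): λ = (3·1² + 2)/(2·10) ≡ 5/1. 1⁻¹ ≡ 1 (mod 19), so λ ≡ 5·1 ≡ 5.
  x = λ² - 1 - 1 = 25 - 2 ≡ 4; y = λ·(1 - 4) - 10 ≡ 13. → (4, 13)
4P = (4, 13).
Next 3Q:
Repeated addition: build up to 3Q.
2Q: tangent at (16, 8): λ = (3·16² + 2)/(2·8) ≡ 10/16. 16⁻¹ ≡ 6 (mod 19) since 16·6 = 96 ≡ 1, so λ ≡ 10·6 ≡ 3.
  x = λ² - 16 - 16 = 9 - 32 ≡ 15; y = λ·(16 - 15) - 8 ≡ 14. → (15, 14)
3Q: (15, 14) + (16, 8). λ = (8 - 14)/(16 - 15) ≡ 13/1 mod 19. 1⁻¹ ≡ 1 (mod 19), so λ ≡ 13.
  x = λ² - 15 - 16 = 169 - 31 ≡ 5; y = λ·(15 - 5) - 14 ≡ 2. → (5, 2)
3Q = (5, 2).
Finally 4P + 3Q:
(4, 13) + (5, 2). λ = (2 - 13)/(5 - 4) ≡ 8/1 mod 19. 1⁻¹ ≡ 1 (mod 19) since 1·1 = 1 ≡ 1, so λ ≡ 8.
  x = λ² - 4 - 5 = 64 - 9 ≡ 17; y = λ·(4 - 17) - 13 ≡ 16. → (17, 16)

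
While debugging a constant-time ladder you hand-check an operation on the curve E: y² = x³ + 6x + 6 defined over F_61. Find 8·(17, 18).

Write Q = (17, 18).
Repeated addition: build up to 8Q.
2Q: tangent at (17, 18): λ = (3·17² + 6)/(2·18) ≡ 19/36. 36⁻¹ ≡ 39 (mod 61) since 36·39 = 1404 ≡ 1, so λ ≡ 19·39 ≡ 9.
  x = λ² - 17 - 17 = 81 - 34 ≡ 47; y = λ·(17 - 47) - 18 ≡ 17. → (47, 17)
3Q: (47, 17) + (17, 18). λ = (18 - 17)/(17 - 47) ≡ 1/31 mod 61. 31⁻¹ ≡ 2 (mod 61) since 31·2 = 62 ≡ 1, so λ ≡ 2.
  x = λ² - 47 - 17 = 4 - 64 ≡ 1; y = λ·(47 - 1) - 17 ≡ 14. → (1, 14)
4Q: (1, 14) + (17, 18). λ = (18 - 14)/(17 - 1) ≡ 4/16 mod 61. 16⁻¹ ≡ 42 (mod 61), so λ ≡ 46.
  x = λ² - 1 - 17 = 2116 - 18 ≡ 24; y = λ·(1 - 24) - 14 ≡ 26. → (24, 26)
5Q: (24, 26) + (17, 18). λ = (18 - 26)/(17 - 24) ≡ 53/54 mod 61. 54⁻¹ ≡ 26 (mod 61) since 54·26 = 1404 ≡ 1, so λ ≡ 36.
  x = λ² - 24 - 17 = 1296 - 41 ≡ 35; y = λ·(24 - 35) - 26 ≡ 5. → (35, 5)
6Q: (35, 5) + (17, 18). λ = (18 - 5)/(17 - 35) ≡ 13/43 mod 61. 43⁻¹ ≡ 44 (mod 61), so λ ≡ 23.
  x = λ² - 35 - 17 = 529 - 52 ≡ 50; y = λ·(35 - 50) - 5 ≡ 16. → (50, 16)
7Q: (50, 16) + (17, 18). λ = (18 - 16)/(17 - 50) ≡ 2/28 mod 61. 28⁻¹ ≡ 24 (mod 61), so λ ≡ 48.
  x = λ² - 50 - 17 = 2304 - 67 ≡ 41; y = λ·(50 - 41) - 16 ≡ 50. → (41, 50)
8Q: (41, 50) + (17, 18). λ = (18 - 50)/(17 - 41) ≡ 29/37 mod 61. 37⁻¹ ≡ 33 (mod 61) since 37·33 = 1221 ≡ 1, so λ ≡ 42.
  x = λ² - 41 - 17 = 1764 - 58 ≡ 59; y = λ·(41 - 59) - 50 ≡ 48. → (59, 48)

(59, 48)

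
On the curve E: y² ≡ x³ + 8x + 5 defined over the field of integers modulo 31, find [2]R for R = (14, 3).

tangent at (14, 3): λ = (3·14² + 8)/(2·3) ≡ 7/6. 6⁻¹ ≡ 26 (mod 31), so λ ≡ 7·26 ≡ 27.
  x = λ² - 14 - 14 = 729 - 28 ≡ 19; y = λ·(14 - 19) - 3 ≡ 17. → (19, 17)

(19, 17)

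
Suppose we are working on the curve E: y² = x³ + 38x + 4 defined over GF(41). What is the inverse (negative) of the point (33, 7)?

-(33, 7) = (33, -7 mod 41) = (33, 34).

(33, 34)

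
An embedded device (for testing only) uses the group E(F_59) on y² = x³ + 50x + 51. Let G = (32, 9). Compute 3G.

(12, 45)

Repeated addition: build up to 3G.
2G: tangent at (32, 9): λ = (3·32² + 50)/(2·9) ≡ 54/18. 18⁻¹ ≡ 23 (mod 59), so λ ≡ 54·23 ≡ 3.
  x = λ² - 32 - 32 = 9 - 64 ≡ 4; y = λ·(32 - 4) - 9 ≡ 16. → (4, 16)
3G: (4, 16) + (32, 9). λ = (9 - 16)/(32 - 4) ≡ 52/28 mod 59. 28⁻¹ ≡ 19 (mod 59), so λ ≡ 44.
  x = λ² - 4 - 32 = 1936 - 36 ≡ 12; y = λ·(4 - 12) - 16 ≡ 45. → (12, 45)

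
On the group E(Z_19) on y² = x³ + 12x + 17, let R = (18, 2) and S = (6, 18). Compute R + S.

(1, 7)

(18, 2) + (6, 18). λ = (18 - 2)/(6 - 18) ≡ 16/7 mod 19. 7⁻¹ ≡ 11 (mod 19), so λ ≡ 5.
  x = λ² - 18 - 6 = 25 - 24 ≡ 1; y = λ·(18 - 1) - 2 ≡ 7. → (1, 7)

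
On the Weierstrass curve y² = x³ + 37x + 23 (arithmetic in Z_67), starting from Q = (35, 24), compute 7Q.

Repeated addition: build up to 7Q.
2Q: tangent at (35, 24): λ = (3·35² + 37)/(2·24) ≡ 27/48. 48⁻¹ ≡ 7 (mod 67), so λ ≡ 27·7 ≡ 55.
  x = λ² - 35 - 35 = 3025 - 70 ≡ 7; y = λ·(35 - 7) - 24 ≡ 42. → (7, 42)
3Q: (7, 42) + (35, 24). λ = (24 - 42)/(35 - 7) ≡ 49/28 mod 67. 28⁻¹ ≡ 12 (mod 67) since 28·12 = 336 ≡ 1, so λ ≡ 52.
  x = λ² - 7 - 35 = 2704 - 42 ≡ 49; y = λ·(7 - 49) - 42 ≡ 52. → (49, 52)
4Q: (49, 52) + (35, 24). λ = (24 - 52)/(35 - 49) ≡ 39/53 mod 67. 53⁻¹ ≡ 43 (mod 67) since 53·43 = 2279 ≡ 1, so λ ≡ 2.
  x = λ² - 49 - 35 = 4 - 84 ≡ 54; y = λ·(49 - 54) - 52 ≡ 5. → (54, 5)
5Q: (54, 5) + (35, 24). λ = (24 - 5)/(35 - 54) ≡ 19/48 mod 67. 48⁻¹ ≡ 7 (mod 67) since 48·7 = 336 ≡ 1, so λ ≡ 66.
  x = λ² - 54 - 35 = 4356 - 89 ≡ 46; y = λ·(54 - 46) - 5 ≡ 54. → (46, 54)
6Q: (46, 54) + (35, 24). λ = (24 - 54)/(35 - 46) ≡ 37/56 mod 67. 56⁻¹ ≡ 6 (mod 67), so λ ≡ 21.
  x = λ² - 46 - 35 = 441 - 81 ≡ 25; y = λ·(46 - 25) - 54 ≡ 52. → (25, 52)
7Q: (25, 52) + (35, 24). λ = (24 - 52)/(35 - 25) ≡ 39/10 mod 67. 10⁻¹ ≡ 47 (mod 67), so λ ≡ 24.
  x = λ² - 25 - 35 = 576 - 60 ≡ 47; y = λ·(25 - 47) - 52 ≡ 23. → (47, 23)

(47, 23)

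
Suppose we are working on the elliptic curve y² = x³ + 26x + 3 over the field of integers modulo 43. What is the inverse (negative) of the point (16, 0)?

-(16, 0) = (16, -0 mod 43) = (16, 0).

(16, 0)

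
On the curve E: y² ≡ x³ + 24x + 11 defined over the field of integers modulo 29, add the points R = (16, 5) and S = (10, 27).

(16, 5) + (10, 27). λ = (27 - 5)/(10 - 16) ≡ 22/23 mod 29. 23⁻¹ ≡ 24 (mod 29) since 23·24 = 552 ≡ 1, so λ ≡ 6.
  x = λ² - 16 - 10 = 36 - 26 ≡ 10; y = λ·(16 - 10) - 5 ≡ 2. → (10, 2)

(10, 2)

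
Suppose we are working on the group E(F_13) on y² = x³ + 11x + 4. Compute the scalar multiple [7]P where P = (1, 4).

(1, 4)

Double-and-add on 7 = (111)₂. Start with P = (1, 4) for the leading 1-bit.
double: tangent at (1, 4): λ = (3·1² + 11)/(2·4) ≡ 1/8. 8⁻¹ ≡ 5 (mod 13), so λ ≡ 1·5 ≡ 5.
  x = λ² - 1 - 1 = 25 - 2 ≡ 10; y = λ·(1 - 10) - 4 ≡ 3. → (10, 3)
add P: (10, 3) + (1, 4). λ = (4 - 3)/(1 - 10) ≡ 1/4 mod 13. 4⁻¹ ≡ 10 (mod 13) since 4·10 = 40 ≡ 1, so λ ≡ 10.
  x = λ² - 10 - 1 = 100 - 11 ≡ 11; y = λ·(10 - 11) - 3 ≡ 0. → (11, 0)
double: (11, 0) + (11, 0): same x and y₁ ≡ -y₂, so the sum is the point at infinity.
add P: the point at infinity + (1, 4) = (1, 4) (identity).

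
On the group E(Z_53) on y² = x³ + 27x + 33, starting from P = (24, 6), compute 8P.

Repeated addition: build up to 8P.
2P: tangent at (24, 6): λ = (3·24² + 27)/(2·6) ≡ 6/12. 12⁻¹ ≡ 31 (mod 53), so λ ≡ 6·31 ≡ 27.
  x = λ² - 24 - 24 = 729 - 48 ≡ 45; y = λ·(24 - 45) - 6 ≡ 10. → (45, 10)
3P: (45, 10) + (24, 6). λ = (6 - 10)/(24 - 45) ≡ 49/32 mod 53. 32⁻¹ ≡ 5 (mod 53) since 32·5 = 160 ≡ 1, so λ ≡ 33.
  x = λ² - 45 - 24 = 1089 - 69 ≡ 13; y = λ·(45 - 13) - 10 ≡ 39. → (13, 39)
4P: (13, 39) + (24, 6). λ = (6 - 39)/(24 - 13) ≡ 20/11 mod 53. 11⁻¹ ≡ 29 (mod 53), so λ ≡ 50.
  x = λ² - 13 - 24 = 2500 - 37 ≡ 25; y = λ·(13 - 25) - 39 ≡ 50. → (25, 50)
5P: (25, 50) + (24, 6). λ = (6 - 50)/(24 - 25) ≡ 9/52 mod 53. 52⁻¹ ≡ 52 (mod 53), so λ ≡ 44.
  x = λ² - 25 - 24 = 1936 - 49 ≡ 32; y = λ·(25 - 32) - 50 ≡ 13. → (32, 13)
6P: (32, 13) + (24, 6). λ = (6 - 13)/(24 - 32) ≡ 46/45 mod 53. 45⁻¹ ≡ 33 (mod 53) since 45·33 = 1485 ≡ 1, so λ ≡ 34.
  x = λ² - 32 - 24 = 1156 - 56 ≡ 40; y = λ·(32 - 40) - 13 ≡ 33. → (40, 33)
7P: (40, 33) + (24, 6). λ = (6 - 33)/(24 - 40) ≡ 26/37 mod 53. 37⁻¹ ≡ 43 (mod 53) since 37·43 = 1591 ≡ 1, so λ ≡ 5.
  x = λ² - 40 - 24 = 25 - 64 ≡ 14; y = λ·(40 - 14) - 33 ≡ 44. → (14, 44)
8P: (14, 44) + (24, 6). λ = (6 - 44)/(24 - 14) ≡ 15/10 mod 53. 10⁻¹ ≡ 16 (mod 53), so λ ≡ 28.
  x = λ² - 14 - 24 = 784 - 38 ≡ 4; y = λ·(14 - 4) - 44 ≡ 24. → (4, 24)

(4, 24)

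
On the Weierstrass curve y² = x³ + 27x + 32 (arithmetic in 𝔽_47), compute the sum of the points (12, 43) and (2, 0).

(20, 26)

(12, 43) + (2, 0). λ = (0 - 43)/(2 - 12) ≡ 4/37 mod 47. 37⁻¹ ≡ 14 (mod 47) since 37·14 = 518 ≡ 1, so λ ≡ 9.
  x = λ² - 12 - 2 = 81 - 14 ≡ 20; y = λ·(12 - 20) - 43 ≡ 26. → (20, 26)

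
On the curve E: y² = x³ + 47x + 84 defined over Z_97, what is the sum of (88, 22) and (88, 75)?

The two points share x = 88 and their y-coordinates satisfy 22 + 75 ≡ 0 (mod 97), so they are inverses. Their sum is ∞.

O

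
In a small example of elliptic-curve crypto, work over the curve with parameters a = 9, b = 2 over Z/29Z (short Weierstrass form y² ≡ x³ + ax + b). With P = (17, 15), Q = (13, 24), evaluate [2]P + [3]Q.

(9, 0)

First 2P:
Repeated addition: build up to 2P.
2P: tangent at (17, 15): λ = (3·17² + 9)/(2·15) ≡ 6/1. 1⁻¹ ≡ 1 (mod 29), so λ ≡ 6·1 ≡ 6.
  x = λ² - 17 - 17 = 36 - 34 ≡ 2; y = λ·(17 - 2) - 15 ≡ 17. → (2, 17)
2P = (2, 17).
Next 3Q:
Repeated addition: build up to 3Q.
2Q: tangent at (13, 24): λ = (3·13² + 9)/(2·24) ≡ 23/19. 19⁻¹ ≡ 26 (mod 29), so λ ≡ 23·26 ≡ 18.
  x = λ² - 13 - 13 = 324 - 26 ≡ 8; y = λ·(13 - 8) - 24 ≡ 8. → (8, 8)
3Q: (8, 8) + (13, 24). λ = (24 - 8)/(13 - 8) ≡ 16/5 mod 29. 5⁻¹ ≡ 6 (mod 29), so λ ≡ 9.
  x = λ² - 8 - 13 = 81 - 21 ≡ 2; y = λ·(8 - 2) - 8 ≡ 17. → (2, 17)
3Q = (2, 17).
Finally 2P + 3Q:
tangent at (2, 17): λ = (3·2² + 9)/(2·17) ≡ 21/5. 5⁻¹ ≡ 6 (mod 29) since 5·6 = 30 ≡ 1, so λ ≡ 21·6 ≡ 10.
  x = λ² - 2 - 2 = 100 - 4 ≡ 9; y = λ·(2 - 9) - 17 ≡ 0. → (9, 0)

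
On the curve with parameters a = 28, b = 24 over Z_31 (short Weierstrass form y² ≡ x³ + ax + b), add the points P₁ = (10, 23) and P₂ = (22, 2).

(4, 13)

(10, 23) + (22, 2). λ = (2 - 23)/(22 - 10) ≡ 10/12 mod 31. 12⁻¹ ≡ 13 (mod 31), so λ ≡ 6.
  x = λ² - 10 - 22 = 36 - 32 ≡ 4; y = λ·(10 - 4) - 23 ≡ 13. → (4, 13)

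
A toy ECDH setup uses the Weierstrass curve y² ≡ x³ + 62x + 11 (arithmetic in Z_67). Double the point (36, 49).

tangent at (36, 49): λ = (3·36² + 62)/(2·49) ≡ 64/31. 31⁻¹ ≡ 13 (mod 67), so λ ≡ 64·13 ≡ 28.
  x = λ² - 36 - 36 = 784 - 72 ≡ 42; y = λ·(36 - 42) - 49 ≡ 51. → (42, 51)

(42, 51)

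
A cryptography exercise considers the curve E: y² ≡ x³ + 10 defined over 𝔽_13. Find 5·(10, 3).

Write Q = (10, 3).
Double-and-add on 5 = (101)₂. Start with Q = (10, 3) for the leading 1-bit.
double: tangent at (10, 3): λ = (3·10² + 0)/(2·3) ≡ 1/6. 6⁻¹ ≡ 11 (mod 13), so λ ≡ 1·11 ≡ 11.
  x = λ² - 10 - 10 = 121 - 20 ≡ 10; y = λ·(10 - 10) - 3 ≡ 10. → (10, 10)
double: tangent at (10, 10): λ = (3·10² + 0)/(2·10) ≡ 1/7. 7⁻¹ ≡ 2 (mod 13), so λ ≡ 1·2 ≡ 2.
  x = λ² - 10 - 10 = 4 - 20 ≡ 10; y = λ·(10 - 10) - 10 ≡ 3. → (10, 3)
add Q: tangent at (10, 3): λ = (3·10² + 0)/(2·3) ≡ 1/6. 6⁻¹ ≡ 11 (mod 13), so λ ≡ 1·11 ≡ 11.
  x = λ² - 10 - 10 = 121 - 20 ≡ 10; y = λ·(10 - 10) - 3 ≡ 10. → (10, 10)

(10, 10)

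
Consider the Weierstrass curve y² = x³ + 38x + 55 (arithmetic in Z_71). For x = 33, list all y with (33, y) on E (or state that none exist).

x³ + 38x + 55 = 37246 ≡ 42 (mod 71).
42 is a non-residue mod 71; no y exists.

none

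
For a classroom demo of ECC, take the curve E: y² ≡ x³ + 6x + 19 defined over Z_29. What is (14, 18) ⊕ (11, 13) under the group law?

(14, 18) + (11, 13). λ = (13 - 18)/(11 - 14) ≡ 24/26 mod 29. 26⁻¹ ≡ 19 (mod 29) since 26·19 = 494 ≡ 1, so λ ≡ 21.
  x = λ² - 14 - 11 = 441 - 25 ≡ 10; y = λ·(14 - 10) - 18 ≡ 8. → (10, 8)

(10, 8)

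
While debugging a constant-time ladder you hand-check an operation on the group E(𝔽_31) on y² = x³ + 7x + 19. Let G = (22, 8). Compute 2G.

(3, 6)

tangent at (22, 8): λ = (3·22² + 7)/(2·8) ≡ 2/16. 16⁻¹ ≡ 2 (mod 31), so λ ≡ 2·2 ≡ 4.
  x = λ² - 22 - 22 = 16 - 44 ≡ 3; y = λ·(22 - 3) - 8 ≡ 6. → (3, 6)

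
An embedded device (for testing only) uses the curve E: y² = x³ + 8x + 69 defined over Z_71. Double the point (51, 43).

tangent at (51, 43): λ = (3·51² + 8)/(2·43) ≡ 1/15. 15⁻¹ ≡ 19 (mod 71), so λ ≡ 1·19 ≡ 19.
  x = λ² - 51 - 51 = 361 - 102 ≡ 46; y = λ·(51 - 46) - 43 ≡ 52. → (46, 52)

(46, 52)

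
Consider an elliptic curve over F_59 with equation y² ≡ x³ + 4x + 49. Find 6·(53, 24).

Write P = (53, 24).
Repeated addition: build up to 6P.
2P: tangent at (53, 24): λ = (3·53² + 4)/(2·24) ≡ 53/48. 48⁻¹ ≡ 16 (mod 59) since 48·16 = 768 ≡ 1, so λ ≡ 53·16 ≡ 22.
  x = λ² - 53 - 53 = 484 - 106 ≡ 24; y = λ·(53 - 24) - 24 ≡ 24. → (24, 24)
3P: (24, 24) + (53, 24). λ = (24 - 24)/(53 - 24) ≡ 0/29 mod 59. 29⁻¹ ≡ 57 (mod 59), so λ ≡ 0.
  x = λ² - 24 - 53 = 0 - 77 ≡ 41; y = λ·(24 - 41) - 24 ≡ 35. → (41, 35)
4P: (41, 35) + (53, 24). λ = (24 - 35)/(53 - 41) ≡ 48/12 mod 59. 12⁻¹ ≡ 5 (mod 59) since 12·5 = 60 ≡ 1, so λ ≡ 4.
  x = λ² - 41 - 53 = 16 - 94 ≡ 40; y = λ·(41 - 40) - 35 ≡ 28. → (40, 28)
5P: (40, 28) + (53, 24). λ = (24 - 28)/(53 - 40) ≡ 55/13 mod 59. 13⁻¹ ≡ 50 (mod 59) since 13·50 = 650 ≡ 1, so λ ≡ 36.
  x = λ² - 40 - 53 = 1296 - 93 ≡ 23; y = λ·(40 - 23) - 28 ≡ 53. → (23, 53)
6P: (23, 53) + (53, 24). λ = (24 - 53)/(53 - 23) ≡ 30/30 mod 59. 30⁻¹ ≡ 2 (mod 59), so λ ≡ 1.
  x = λ² - 23 - 53 = 1 - 76 ≡ 43; y = λ·(23 - 43) - 53 ≡ 45. → (43, 45)

(43, 45)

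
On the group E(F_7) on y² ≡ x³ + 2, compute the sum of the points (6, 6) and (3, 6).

(6, 6) + (3, 6). λ = (6 - 6)/(3 - 6) ≡ 0/4 mod 7. 4⁻¹ ≡ 2 (mod 7) since 4·2 = 8 ≡ 1, so λ ≡ 0.
  x = λ² - 6 - 3 = 0 - 9 ≡ 5; y = λ·(6 - 5) - 6 ≡ 1. → (5, 1)

(5, 1)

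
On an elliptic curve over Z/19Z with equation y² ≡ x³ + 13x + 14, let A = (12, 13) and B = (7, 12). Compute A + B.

(12, 13) + (7, 12). λ = (12 - 13)/(7 - 12) ≡ 18/14 mod 19. 14⁻¹ ≡ 15 (mod 19) since 14·15 = 210 ≡ 1, so λ ≡ 4.
  x = λ² - 12 - 7 = 16 - 19 ≡ 16; y = λ·(12 - 16) - 13 ≡ 9. → (16, 9)

(16, 9)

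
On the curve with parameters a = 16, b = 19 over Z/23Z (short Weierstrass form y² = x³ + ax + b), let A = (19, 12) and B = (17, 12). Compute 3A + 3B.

(1, 17)

First 3A:
Repeated addition: build up to 3A.
2A: tangent at (19, 12): λ = (3·19² + 16)/(2·12) ≡ 18/1. 1⁻¹ ≡ 1 (mod 23), so λ ≡ 18·1 ≡ 18.
  x = λ² - 19 - 19 = 324 - 38 ≡ 10; y = λ·(19 - 10) - 12 ≡ 12. → (10, 12)
3A: (10, 12) + (19, 12). λ = (12 - 12)/(19 - 10) ≡ 0/9 mod 23. 9⁻¹ ≡ 18 (mod 23), so λ ≡ 0.
  x = λ² - 10 - 19 = 0 - 29 ≡ 17; y = λ·(10 - 17) - 12 ≡ 11. → (17, 11)
3A = (17, 11).
Next 3B:
Repeated addition: build up to 3B.
2B: tangent at (17, 12): λ = (3·17² + 16)/(2·12) ≡ 9/1. 1⁻¹ ≡ 1 (mod 23) since 1·1 = 1 ≡ 1, so λ ≡ 9·1 ≡ 9.
  x = λ² - 17 - 17 = 81 - 34 ≡ 1; y = λ·(17 - 1) - 12 ≡ 17. → (1, 17)
3B: (1, 17) + (17, 12). λ = (12 - 17)/(17 - 1) ≡ 18/16 mod 23. 16⁻¹ ≡ 13 (mod 23) since 16·13 = 208 ≡ 1, so λ ≡ 4.
  x = λ² - 1 - 17 = 16 - 18 ≡ 21; y = λ·(1 - 21) - 17 ≡ 18. → (21, 18)
3B = (21, 18).
Finally 3A + 3B:
(17, 11) + (21, 18). λ = (18 - 11)/(21 - 17) ≡ 7/4 mod 23. 4⁻¹ ≡ 6 (mod 23), so λ ≡ 19.
  x = λ² - 17 - 21 = 361 - 38 ≡ 1; y = λ·(17 - 1) - 11 ≡ 17. → (1, 17)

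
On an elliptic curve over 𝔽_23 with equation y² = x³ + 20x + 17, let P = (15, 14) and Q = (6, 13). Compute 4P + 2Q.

First 4P:
Repeated addition: build up to 4P.
2P: tangent at (15, 14): λ = (3·15² + 20)/(2·14) ≡ 5/5. 5⁻¹ ≡ 14 (mod 23) since 5·14 = 70 ≡ 1, so λ ≡ 5·14 ≡ 1.
  x = λ² - 15 - 15 = 1 - 30 ≡ 17; y = λ·(15 - 17) - 14 ≡ 7. → (17, 7)
3P: (17, 7) + (15, 14). λ = (14 - 7)/(15 - 17) ≡ 7/21 mod 23. 21⁻¹ ≡ 11 (mod 23), so λ ≡ 8.
  x = λ² - 17 - 15 = 64 - 32 ≡ 9; y = λ·(17 - 9) - 7 ≡ 11. → (9, 11)
4P: (9, 11) + (15, 14). λ = (14 - 11)/(15 - 9) ≡ 3/6 mod 23. 6⁻¹ ≡ 4 (mod 23), so λ ≡ 12.
  x = λ² - 9 - 15 = 144 - 24 ≡ 5; y = λ·(9 - 5) - 11 ≡ 14. → (5, 14)
4P = (5, 14).
Next 2Q:
Repeated addition: build up to 2Q.
2Q: tangent at (6, 13): λ = (3·6² + 20)/(2·13) ≡ 13/3. 3⁻¹ ≡ 8 (mod 23), so λ ≡ 13·8 ≡ 12.
  x = λ² - 6 - 6 = 144 - 12 ≡ 17; y = λ·(6 - 17) - 13 ≡ 16. → (17, 16)
2Q = (17, 16).
Finally 4P + 2Q:
(5, 14) + (17, 16). λ = (16 - 14)/(17 - 5) ≡ 2/12 mod 23. 12⁻¹ ≡ 2 (mod 23) since 12·2 = 24 ≡ 1, so λ ≡ 4.
  x = λ² - 5 - 17 = 16 - 22 ≡ 17; y = λ·(5 - 17) - 14 ≡ 7. → (17, 7)

(17, 7)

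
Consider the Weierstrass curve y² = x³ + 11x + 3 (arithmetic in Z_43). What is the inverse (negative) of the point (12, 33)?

(12, 10)

-(12, 33) = (12, -33 mod 43) = (12, 10).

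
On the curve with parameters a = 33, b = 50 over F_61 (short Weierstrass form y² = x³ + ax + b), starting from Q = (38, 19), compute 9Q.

Double-and-add on 9 = (1001)₂. Start with Q = (38, 19) for the leading 1-bit.
double: tangent at (38, 19): λ = (3·38² + 33)/(2·19) ≡ 34/38. 38⁻¹ ≡ 53 (mod 61) since 38·53 = 2014 ≡ 1, so λ ≡ 34·53 ≡ 33.
  x = λ² - 38 - 38 = 1089 - 76 ≡ 37; y = λ·(38 - 37) - 19 ≡ 14. → (37, 14)
double: tangent at (37, 14): λ = (3·37² + 33)/(2·14) ≡ 53/28. 28⁻¹ ≡ 24 (mod 61) since 28·24 = 672 ≡ 1, so λ ≡ 53·24 ≡ 52.
  x = λ² - 37 - 37 = 2704 - 74 ≡ 7; y = λ·(37 - 7) - 14 ≡ 21. → (7, 21)
double: tangent at (7, 21): λ = (3·7² + 33)/(2·21) ≡ 58/42. 42⁻¹ ≡ 16 (mod 61), so λ ≡ 58·16 ≡ 13.
  x = λ² - 7 - 7 = 169 - 14 ≡ 33; y = λ·(7 - 33) - 21 ≡ 7. → (33, 7)
add Q: (33, 7) + (38, 19). λ = (19 - 7)/(38 - 33) ≡ 12/5 mod 61. 5⁻¹ ≡ 49 (mod 61), so λ ≡ 39.
  x = λ² - 33 - 38 = 1521 - 71 ≡ 47; y = λ·(33 - 47) - 7 ≡ 57. → (47, 57)

(47, 57)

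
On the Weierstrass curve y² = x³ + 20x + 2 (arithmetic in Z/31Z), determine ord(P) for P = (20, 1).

2P: tangent at (20, 1): λ = (3·20² + 20)/(2·1) ≡ 11/2. 2⁻¹ ≡ 16 (mod 31), so λ ≡ 11·16 ≡ 21.
  x = λ² - 20 - 20 = 441 - 40 ≡ 29; y = λ·(20 - 29) - 1 ≡ 27. → (29, 27)
3P: (29, 27) + (20, 1). λ = (1 - 27)/(20 - 29) ≡ 5/22 mod 31. 22⁻¹ ≡ 24 (mod 31) since 22·24 = 528 ≡ 1, so λ ≡ 27.
  x = λ² - 29 - 20 = 729 - 49 ≡ 29; y = λ·(29 - 29) - 27 ≡ 4. → (29, 4)
4P: (29, 4) + (20, 1). λ = (1 - 4)/(20 - 29) ≡ 28/22 mod 31. 22⁻¹ ≡ 24 (mod 31) since 22·24 = 528 ≡ 1, so λ ≡ 21.
  x = λ² - 29 - 20 = 441 - 49 ≡ 20; y = λ·(29 - 20) - 4 ≡ 30. → (20, 30)
5P: (20, 30) + (20, 1): same x and y₁ ≡ -y₂, so the sum is O.
5P = O, so the order is 5.

5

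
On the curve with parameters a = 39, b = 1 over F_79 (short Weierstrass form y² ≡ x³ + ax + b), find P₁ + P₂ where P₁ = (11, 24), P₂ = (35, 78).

(11, 24) + (35, 78). λ = (78 - 24)/(35 - 11) ≡ 54/24 mod 79. 24⁻¹ ≡ 56 (mod 79) since 24·56 = 1344 ≡ 1, so λ ≡ 22.
  x = λ² - 11 - 35 = 484 - 46 ≡ 43; y = λ·(11 - 43) - 24 ≡ 62. → (43, 62)

(43, 62)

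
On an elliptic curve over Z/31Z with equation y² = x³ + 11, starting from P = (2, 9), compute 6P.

Repeated addition: build up to 6P.
2P: tangent at (2, 9): λ = (3·2² + 0)/(2·9) ≡ 12/18. 18⁻¹ ≡ 19 (mod 31), so λ ≡ 12·19 ≡ 11.
  x = λ² - 2 - 2 = 121 - 4 ≡ 24; y = λ·(2 - 24) - 9 ≡ 28. → (24, 28)
3P: (24, 28) + (2, 9). λ = (9 - 28)/(2 - 24) ≡ 12/9 mod 31. 9⁻¹ ≡ 7 (mod 31), so λ ≡ 22.
  x = λ² - 24 - 2 = 484 - 26 ≡ 24; y = λ·(24 - 24) - 28 ≡ 3. → (24, 3)
4P: (24, 3) + (2, 9). λ = (9 - 3)/(2 - 24) ≡ 6/9 mod 31. 9⁻¹ ≡ 7 (mod 31), so λ ≡ 11.
  x = λ² - 24 - 2 = 121 - 26 ≡ 2; y = λ·(24 - 2) - 3 ≡ 22. → (2, 22)
5P: (2, 22) + (2, 9): same x and y₁ ≡ -y₂, so the sum is O.
6P: O + (2, 9) = (2, 9) (identity).

(2, 9)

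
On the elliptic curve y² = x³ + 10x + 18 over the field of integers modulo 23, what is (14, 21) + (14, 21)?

(18, 2)

tangent at (14, 21): λ = (3·14² + 10)/(2·21) ≡ 0/19. 19⁻¹ ≡ 17 (mod 23), so λ ≡ 0·17 ≡ 0.
  x = λ² - 14 - 14 = 0 - 28 ≡ 18; y = λ·(14 - 18) - 21 ≡ 2. → (18, 2)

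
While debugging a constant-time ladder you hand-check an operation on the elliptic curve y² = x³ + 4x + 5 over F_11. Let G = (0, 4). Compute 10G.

Repeated addition: build up to 10G.
2G: tangent at (0, 4): λ = (3·0² + 4)/(2·4) ≡ 4/8. 8⁻¹ ≡ 7 (mod 11) since 8·7 = 56 ≡ 1, so λ ≡ 4·7 ≡ 6.
  x = λ² - 0 - 0 = 36 - 0 ≡ 3; y = λ·(0 - 3) - 4 ≡ 0. → (3, 0)
3G: (3, 0) + (0, 4). λ = (4 - 0)/(0 - 3) ≡ 4/8 mod 11. 8⁻¹ ≡ 7 (mod 11) since 8·7 = 56 ≡ 1, so λ ≡ 6.
  x = λ² - 3 - 0 = 36 - 3 ≡ 0; y = λ·(3 - 0) - 0 ≡ 7. → (0, 7)
4G: (0, 7) + (0, 4): same x and y₁ ≡ -y₂, so the sum is the point at infinity.
5G: the point at infinity + (0, 4) = (0, 4) (identity).
6G: tangent at (0, 4): λ = (3·0² + 4)/(2·4) ≡ 4/8. 8⁻¹ ≡ 7 (mod 11), so λ ≡ 4·7 ≡ 6.
  x = λ² - 0 - 0 = 36 - 0 ≡ 3; y = λ·(0 - 3) - 4 ≡ 0. → (3, 0)
7G: (3, 0) + (0, 4). λ = (4 - 0)/(0 - 3) ≡ 4/8 mod 11. 8⁻¹ ≡ 7 (mod 11) since 8·7 = 56 ≡ 1, so λ ≡ 6.
  x = λ² - 3 - 0 = 36 - 3 ≡ 0; y = λ·(3 - 0) - 0 ≡ 7. → (0, 7)
8G: (0, 7) + (0, 4): same x and y₁ ≡ -y₂, so the sum is the point at infinity.
9G: the point at infinity + (0, 4) = (0, 4) (identity).
10G: tangent at (0, 4): λ = (3·0² + 4)/(2·4) ≡ 4/8. 8⁻¹ ≡ 7 (mod 11) since 8·7 = 56 ≡ 1, so λ ≡ 4·7 ≡ 6.
  x = λ² - 0 - 0 = 36 - 0 ≡ 3; y = λ·(0 - 3) - 4 ≡ 0. → (3, 0)

(3, 0)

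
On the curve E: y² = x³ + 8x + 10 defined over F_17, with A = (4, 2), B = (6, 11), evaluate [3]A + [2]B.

First 3A:
Repeated addition: build up to 3A.
2A: tangent at (4, 2): λ = (3·4² + 8)/(2·2) ≡ 5/4. 4⁻¹ ≡ 13 (mod 17), so λ ≡ 5·13 ≡ 14.
  x = λ² - 4 - 4 = 196 - 8 ≡ 1; y = λ·(4 - 1) - 2 ≡ 6. → (1, 6)
3A: (1, 6) + (4, 2). λ = (2 - 6)/(4 - 1) ≡ 13/3 mod 17. 3⁻¹ ≡ 6 (mod 17), so λ ≡ 10.
  x = λ² - 1 - 4 = 100 - 5 ≡ 10; y = λ·(1 - 10) - 6 ≡ 6. → (10, 6)
3A = (10, 6).
Next 2B:
Repeated addition: build up to 2B.
2B: tangent at (6, 11): λ = (3·6² + 8)/(2·11) ≡ 14/5. 5⁻¹ ≡ 7 (mod 17), so λ ≡ 14·7 ≡ 13.
  x = λ² - 6 - 6 = 169 - 12 ≡ 4; y = λ·(6 - 4) - 11 ≡ 15. → (4, 15)
2B = (4, 15).
Finally 3A + 2B:
(10, 6) + (4, 15). λ = (15 - 6)/(4 - 10) ≡ 9/11 mod 17. 11⁻¹ ≡ 14 (mod 17), so λ ≡ 7.
  x = λ² - 10 - 4 = 49 - 14 ≡ 1; y = λ·(10 - 1) - 6 ≡ 6. → (1, 6)

(1, 6)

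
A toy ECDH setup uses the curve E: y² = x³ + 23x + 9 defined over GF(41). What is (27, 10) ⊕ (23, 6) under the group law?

(33, 25)

(27, 10) + (23, 6). λ = (6 - 10)/(23 - 27) ≡ 37/37 mod 41. 37⁻¹ ≡ 10 (mod 41), so λ ≡ 1.
  x = λ² - 27 - 23 = 1 - 50 ≡ 33; y = λ·(27 - 33) - 10 ≡ 25. → (33, 25)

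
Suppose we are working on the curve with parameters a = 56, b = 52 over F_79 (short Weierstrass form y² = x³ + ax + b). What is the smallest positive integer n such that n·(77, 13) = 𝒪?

6

2P: tangent at (77, 13): λ = (3·77² + 56)/(2·13) ≡ 68/26. 26⁻¹ ≡ 76 (mod 79), so λ ≡ 68·76 ≡ 33.
  x = λ² - 77 - 77 = 1089 - 154 ≡ 66; y = λ·(77 - 66) - 13 ≡ 34. → (66, 34)
3P: (66, 34) + (77, 13). λ = (13 - 34)/(77 - 66) ≡ 58/11 mod 79. 11⁻¹ ≡ 36 (mod 79), so λ ≡ 34.
  x = λ² - 66 - 77 = 1156 - 143 ≡ 65; y = λ·(66 - 65) - 34 ≡ 0. → (65, 0)
4P: (65, 0) + (77, 13). λ = (13 - 0)/(77 - 65) ≡ 13/12 mod 79. 12⁻¹ ≡ 33 (mod 79), so λ ≡ 34.
  x = λ² - 65 - 77 = 1156 - 142 ≡ 66; y = λ·(65 - 66) - 0 ≡ 45. → (66, 45)
5P: (66, 45) + (77, 13). λ = (13 - 45)/(77 - 66) ≡ 47/11 mod 79. 11⁻¹ ≡ 36 (mod 79), so λ ≡ 33.
  x = λ² - 66 - 77 = 1089 - 143 ≡ 77; y = λ·(66 - 77) - 45 ≡ 66. → (77, 66)
6P: (77, 66) + (77, 13): same x and y₁ ≡ -y₂, so the sum is 𝒪.
6P = 𝒪, so the order is 6.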